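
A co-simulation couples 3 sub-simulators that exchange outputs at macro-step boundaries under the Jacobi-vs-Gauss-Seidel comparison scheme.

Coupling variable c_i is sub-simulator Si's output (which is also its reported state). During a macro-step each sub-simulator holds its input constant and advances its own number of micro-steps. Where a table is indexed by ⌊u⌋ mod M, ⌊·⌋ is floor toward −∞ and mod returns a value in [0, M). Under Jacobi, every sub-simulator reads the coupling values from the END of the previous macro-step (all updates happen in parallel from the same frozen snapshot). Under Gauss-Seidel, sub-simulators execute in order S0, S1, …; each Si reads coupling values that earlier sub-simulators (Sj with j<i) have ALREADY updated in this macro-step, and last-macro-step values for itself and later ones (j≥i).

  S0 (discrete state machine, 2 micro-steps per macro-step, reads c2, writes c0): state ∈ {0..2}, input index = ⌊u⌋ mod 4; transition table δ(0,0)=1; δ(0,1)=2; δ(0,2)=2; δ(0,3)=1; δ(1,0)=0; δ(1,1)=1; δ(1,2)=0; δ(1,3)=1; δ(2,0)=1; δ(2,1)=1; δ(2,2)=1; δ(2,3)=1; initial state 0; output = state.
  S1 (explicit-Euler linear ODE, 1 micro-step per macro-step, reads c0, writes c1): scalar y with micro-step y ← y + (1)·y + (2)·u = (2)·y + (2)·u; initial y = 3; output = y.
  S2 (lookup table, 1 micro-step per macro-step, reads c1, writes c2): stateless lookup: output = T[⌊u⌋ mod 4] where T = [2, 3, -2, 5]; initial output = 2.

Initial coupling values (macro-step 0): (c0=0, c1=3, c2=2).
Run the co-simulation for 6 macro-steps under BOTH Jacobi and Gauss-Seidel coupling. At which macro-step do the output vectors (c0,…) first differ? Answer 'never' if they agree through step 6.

[Jacobi] macro 1: S0 reads c2=2 → after 2×micro: 1; S1 reads c0=0 → after 1×micro: 6; S2 reads c1=3 → after 1×micro: 5 ⇒ (c0=1, c1=6, c2=5)
[Jacobi] macro 2: S0 reads c2=5 → after 2×micro: 1; S1 reads c0=1 → after 1×micro: 14; S2 reads c1=6 → after 1×micro: -2 ⇒ (c0=1, c1=14, c2=-2)
[Jacobi] macro 3: S0 reads c2=-2 → after 2×micro: 2; S1 reads c0=1 → after 1×micro: 30; S2 reads c1=14 → after 1×micro: -2 ⇒ (c0=2, c1=30, c2=-2)
[Jacobi] macro 4: S0 reads c2=-2 → after 2×micro: 0; S1 reads c0=2 → after 1×micro: 64; S2 reads c1=30 → after 1×micro: -2 ⇒ (c0=0, c1=64, c2=-2)
[Jacobi] macro 5: S0 reads c2=-2 → after 2×micro: 1; S1 reads c0=0 → after 1×micro: 128; S2 reads c1=64 → after 1×micro: 2 ⇒ (c0=1, c1=128, c2=2)
[Jacobi] macro 6: S0 reads c2=2 → after 2×micro: 2; S1 reads c0=1 → after 1×micro: 258; S2 reads c1=128 → after 1×micro: 2 ⇒ (c0=2, c1=258, c2=2)
[Gauss-Seidel] macro 1: S0 reads c2=2 → after 2×micro: 1; S1 reads c0=1 → after 1×micro: 8; S2 reads c1=8 → after 1×micro: 2 ⇒ (c0=1, c1=8, c2=2)
[Gauss-Seidel] macro 2: S0 reads c2=2 → after 2×micro: 2; S1 reads c0=2 → after 1×micro: 20; S2 reads c1=20 → after 1×micro: 2 ⇒ (c0=2, c1=20, c2=2)
[Gauss-Seidel] macro 3: S0 reads c2=2 → after 2×micro: 0; S1 reads c0=0 → after 1×micro: 40; S2 reads c1=40 → after 1×micro: 2 ⇒ (c0=0, c1=40, c2=2)
[Gauss-Seidel] macro 4: S0 reads c2=2 → after 2×micro: 1; S1 reads c0=1 → after 1×micro: 82; S2 reads c1=82 → after 1×micro: -2 ⇒ (c0=1, c1=82, c2=-2)
[Gauss-Seidel] macro 5: S0 reads c2=-2 → after 2×micro: 2; S1 reads c0=2 → after 1×micro: 168; S2 reads c1=168 → after 1×micro: 2 ⇒ (c0=2, c1=168, c2=2)
[Gauss-Seidel] macro 6: S0 reads c2=2 → after 2×micro: 0; S1 reads c0=0 → after 1×micro: 336; S2 reads c1=336 → after 1×micro: 2 ⇒ (c0=0, c1=336, c2=2)

first divergence at macro-step: 1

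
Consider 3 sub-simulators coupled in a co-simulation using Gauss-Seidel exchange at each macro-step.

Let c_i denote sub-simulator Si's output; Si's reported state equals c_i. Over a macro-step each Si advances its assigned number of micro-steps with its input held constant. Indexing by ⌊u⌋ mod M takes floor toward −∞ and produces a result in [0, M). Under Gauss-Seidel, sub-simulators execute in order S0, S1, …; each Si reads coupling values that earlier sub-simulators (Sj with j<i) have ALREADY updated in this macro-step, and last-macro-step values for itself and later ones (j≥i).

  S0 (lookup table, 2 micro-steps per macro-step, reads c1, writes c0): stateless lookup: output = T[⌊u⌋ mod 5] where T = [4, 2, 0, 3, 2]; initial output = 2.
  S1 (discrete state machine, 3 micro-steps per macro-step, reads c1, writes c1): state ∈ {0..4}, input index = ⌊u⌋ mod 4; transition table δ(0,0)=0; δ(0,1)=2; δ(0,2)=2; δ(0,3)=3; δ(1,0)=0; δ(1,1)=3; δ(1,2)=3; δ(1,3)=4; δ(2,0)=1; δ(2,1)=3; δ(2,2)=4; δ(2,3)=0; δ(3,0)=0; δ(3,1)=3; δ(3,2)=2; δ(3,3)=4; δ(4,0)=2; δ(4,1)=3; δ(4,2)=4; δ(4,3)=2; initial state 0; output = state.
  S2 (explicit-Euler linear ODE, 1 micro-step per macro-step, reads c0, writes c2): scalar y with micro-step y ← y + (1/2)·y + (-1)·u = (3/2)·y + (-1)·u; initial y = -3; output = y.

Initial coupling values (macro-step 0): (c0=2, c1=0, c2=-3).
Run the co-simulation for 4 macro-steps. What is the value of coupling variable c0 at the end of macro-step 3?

macro 1: S0 reads c1=0 → after 2×micro: 4; S1 reads c1=0 → after 3×micro: 0; S2 reads c0=4 → after 1×micro: -17/2 ⇒ (c0=4, c1=0, c2=-17/2)
macro 2: S0 reads c1=0 → after 2×micro: 4; S1 reads c1=0 → after 3×micro: 0; S2 reads c0=4 → after 1×micro: -67/4 ⇒ (c0=4, c1=0, c2=-67/4)
macro 3: S0 reads c1=0 → after 2×micro: 4; S1 reads c1=0 → after 3×micro: 0; S2 reads c0=4 → after 1×micro: -233/8 ⇒ (c0=4, c1=0, c2=-233/8)
macro 4: S0 reads c1=0 → after 2×micro: 4; S1 reads c1=0 → after 3×micro: 0; S2 reads c0=4 → after 1×micro: -763/16 ⇒ (c0=4, c1=0, c2=-763/16)

c0 at macro-step 3 = 4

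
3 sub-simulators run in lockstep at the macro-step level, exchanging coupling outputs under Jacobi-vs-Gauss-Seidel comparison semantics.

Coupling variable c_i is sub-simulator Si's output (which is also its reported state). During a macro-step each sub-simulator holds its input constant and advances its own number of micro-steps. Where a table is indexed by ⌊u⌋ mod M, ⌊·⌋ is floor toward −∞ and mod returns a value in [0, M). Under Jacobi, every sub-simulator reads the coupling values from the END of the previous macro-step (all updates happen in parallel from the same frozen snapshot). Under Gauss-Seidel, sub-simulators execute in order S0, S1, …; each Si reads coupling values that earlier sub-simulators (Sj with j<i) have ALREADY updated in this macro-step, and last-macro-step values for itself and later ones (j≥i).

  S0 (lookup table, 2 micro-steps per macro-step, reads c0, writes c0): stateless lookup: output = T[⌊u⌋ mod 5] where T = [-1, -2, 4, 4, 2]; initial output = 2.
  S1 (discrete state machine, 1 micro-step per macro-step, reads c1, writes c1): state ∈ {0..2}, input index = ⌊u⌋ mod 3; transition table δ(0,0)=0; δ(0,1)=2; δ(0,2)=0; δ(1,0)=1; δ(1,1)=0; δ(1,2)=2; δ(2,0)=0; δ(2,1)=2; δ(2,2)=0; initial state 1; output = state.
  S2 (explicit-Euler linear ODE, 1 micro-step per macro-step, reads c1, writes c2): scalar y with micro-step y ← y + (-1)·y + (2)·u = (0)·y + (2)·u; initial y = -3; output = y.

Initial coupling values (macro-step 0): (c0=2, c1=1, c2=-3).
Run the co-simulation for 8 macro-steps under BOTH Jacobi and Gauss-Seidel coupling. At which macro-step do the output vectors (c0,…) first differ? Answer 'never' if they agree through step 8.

[Jacobi] macro 1: S0 reads c0=2 → after 2×micro: 4; S1 reads c1=1 → after 1×micro: 0; S2 reads c1=1 → after 1×micro: 2 ⇒ (c0=4, c1=0, c2=2)
[Jacobi] macro 2: S0 reads c0=4 → after 2×micro: 2; S1 reads c1=0 → after 1×micro: 0; S2 reads c1=0 → after 1×micro: 0 ⇒ (c0=2, c1=0, c2=0)
[Jacobi] macro 3: S0 reads c0=2 → after 2×micro: 4; S1 reads c1=0 → after 1×micro: 0; S2 reads c1=0 → after 1×micro: 0 ⇒ (c0=4, c1=0, c2=0)
[Jacobi] macro 4: S0 reads c0=4 → after 2×micro: 2; S1 reads c1=0 → after 1×micro: 0; S2 reads c1=0 → after 1×micro: 0 ⇒ (c0=2, c1=0, c2=0)
[Jacobi] macro 5: S0 reads c0=2 → after 2×micro: 4; S1 reads c1=0 → after 1×micro: 0; S2 reads c1=0 → after 1×micro: 0 ⇒ (c0=4, c1=0, c2=0)
[Jacobi] macro 6: S0 reads c0=4 → after 2×micro: 2; S1 reads c1=0 → after 1×micro: 0; S2 reads c1=0 → after 1×micro: 0 ⇒ (c0=2, c1=0, c2=0)
[Jacobi] macro 7: S0 reads c0=2 → after 2×micro: 4; S1 reads c1=0 → after 1×micro: 0; S2 reads c1=0 → after 1×micro: 0 ⇒ (c0=4, c1=0, c2=0)
[Jacobi] macro 8: S0 reads c0=4 → after 2×micro: 2; S1 reads c1=0 → after 1×micro: 0; S2 reads c1=0 → after 1×micro: 0 ⇒ (c0=2, c1=0, c2=0)
[Gauss-Seidel] macro 1: S0 reads c0=2 → after 2×micro: 4; S1 reads c1=1 → after 1×micro: 0; S2 reads c1=0 → after 1×micro: 0 ⇒ (c0=4, c1=0, c2=0)
[Gauss-Seidel] macro 2: S0 reads c0=4 → after 2×micro: 2; S1 reads c1=0 → after 1×micro: 0; S2 reads c1=0 → after 1×micro: 0 ⇒ (c0=2, c1=0, c2=0)
[Gauss-Seidel] macro 3: S0 reads c0=2 → after 2×micro: 4; S1 reads c1=0 → after 1×micro: 0; S2 reads c1=0 → after 1×micro: 0 ⇒ (c0=4, c1=0, c2=0)
[Gauss-Seidel] macro 4: S0 reads c0=4 → after 2×micro: 2; S1 reads c1=0 → after 1×micro: 0; S2 reads c1=0 → after 1×micro: 0 ⇒ (c0=2, c1=0, c2=0)
[Gauss-Seidel] macro 5: S0 reads c0=2 → after 2×micro: 4; S1 reads c1=0 → after 1×micro: 0; S2 reads c1=0 → after 1×micro: 0 ⇒ (c0=4, c1=0, c2=0)
[Gauss-Seidel] macro 6: S0 reads c0=4 → after 2×micro: 2; S1 reads c1=0 → after 1×micro: 0; S2 reads c1=0 → after 1×micro: 0 ⇒ (c0=2, c1=0, c2=0)
[Gauss-Seidel] macro 7: S0 reads c0=2 → after 2×micro: 4; S1 reads c1=0 → after 1×micro: 0; S2 reads c1=0 → after 1×micro: 0 ⇒ (c0=4, c1=0, c2=0)
[Gauss-Seidel] macro 8: S0 reads c0=4 → after 2×micro: 2; S1 reads c1=0 → after 1×micro: 0; S2 reads c1=0 → after 1×micro: 0 ⇒ (c0=2, c1=0, c2=0)

first divergence at macro-step: 1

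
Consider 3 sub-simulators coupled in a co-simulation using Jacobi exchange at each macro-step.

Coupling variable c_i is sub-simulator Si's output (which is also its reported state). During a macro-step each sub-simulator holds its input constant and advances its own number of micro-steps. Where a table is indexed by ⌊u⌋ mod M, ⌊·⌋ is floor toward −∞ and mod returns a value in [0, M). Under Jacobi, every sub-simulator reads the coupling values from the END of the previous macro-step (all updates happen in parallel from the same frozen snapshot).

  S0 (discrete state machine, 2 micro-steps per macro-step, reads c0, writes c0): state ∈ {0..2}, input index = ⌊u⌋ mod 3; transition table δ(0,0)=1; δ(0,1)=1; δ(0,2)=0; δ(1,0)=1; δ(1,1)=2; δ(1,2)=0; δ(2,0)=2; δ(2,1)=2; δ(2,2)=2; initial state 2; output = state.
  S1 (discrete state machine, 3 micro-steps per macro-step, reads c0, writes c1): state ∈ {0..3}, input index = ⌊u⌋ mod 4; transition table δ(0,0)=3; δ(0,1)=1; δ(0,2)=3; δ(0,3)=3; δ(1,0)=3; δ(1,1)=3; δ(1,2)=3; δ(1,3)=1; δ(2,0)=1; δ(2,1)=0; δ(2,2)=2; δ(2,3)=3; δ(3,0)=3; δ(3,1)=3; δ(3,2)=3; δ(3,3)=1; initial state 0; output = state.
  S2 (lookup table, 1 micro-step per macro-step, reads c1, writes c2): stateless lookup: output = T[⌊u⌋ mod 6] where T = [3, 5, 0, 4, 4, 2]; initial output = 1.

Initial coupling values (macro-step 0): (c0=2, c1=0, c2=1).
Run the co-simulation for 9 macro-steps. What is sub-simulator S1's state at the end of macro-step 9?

S1 state at macro-step 9 = 3

macro 1: S0 reads c0=2 → after 2×micro: 2; S1 reads c0=2 → after 3×micro: 3; S2 reads c1=0 → after 1×micro: 3 ⇒ (c0=2, c1=3, c2=3)
macro 2: S0 reads c0=2 → after 2×micro: 2; S1 reads c0=2 → after 3×micro: 3; S2 reads c1=3 → after 1×micro: 4 ⇒ (c0=2, c1=3, c2=4)
macro 3: S0 reads c0=2 → after 2×micro: 2; S1 reads c0=2 → after 3×micro: 3; S2 reads c1=3 → after 1×micro: 4 ⇒ (c0=2, c1=3, c2=4)
macro 4: S0 reads c0=2 → after 2×micro: 2; S1 reads c0=2 → after 3×micro: 3; S2 reads c1=3 → after 1×micro: 4 ⇒ (c0=2, c1=3, c2=4)
macro 5: S0 reads c0=2 → after 2×micro: 2; S1 reads c0=2 → after 3×micro: 3; S2 reads c1=3 → after 1×micro: 4 ⇒ (c0=2, c1=3, c2=4)
macro 6: S0 reads c0=2 → after 2×micro: 2; S1 reads c0=2 → after 3×micro: 3; S2 reads c1=3 → after 1×micro: 4 ⇒ (c0=2, c1=3, c2=4)
macro 7: S0 reads c0=2 → after 2×micro: 2; S1 reads c0=2 → after 3×micro: 3; S2 reads c1=3 → after 1×micro: 4 ⇒ (c0=2, c1=3, c2=4)
macro 8: S0 reads c0=2 → after 2×micro: 2; S1 reads c0=2 → after 3×micro: 3; S2 reads c1=3 → after 1×micro: 4 ⇒ (c0=2, c1=3, c2=4)
macro 9: S0 reads c0=2 → after 2×micro: 2; S1 reads c0=2 → after 3×micro: 3; S2 reads c1=3 → after 1×micro: 4 ⇒ (c0=2, c1=3, c2=4)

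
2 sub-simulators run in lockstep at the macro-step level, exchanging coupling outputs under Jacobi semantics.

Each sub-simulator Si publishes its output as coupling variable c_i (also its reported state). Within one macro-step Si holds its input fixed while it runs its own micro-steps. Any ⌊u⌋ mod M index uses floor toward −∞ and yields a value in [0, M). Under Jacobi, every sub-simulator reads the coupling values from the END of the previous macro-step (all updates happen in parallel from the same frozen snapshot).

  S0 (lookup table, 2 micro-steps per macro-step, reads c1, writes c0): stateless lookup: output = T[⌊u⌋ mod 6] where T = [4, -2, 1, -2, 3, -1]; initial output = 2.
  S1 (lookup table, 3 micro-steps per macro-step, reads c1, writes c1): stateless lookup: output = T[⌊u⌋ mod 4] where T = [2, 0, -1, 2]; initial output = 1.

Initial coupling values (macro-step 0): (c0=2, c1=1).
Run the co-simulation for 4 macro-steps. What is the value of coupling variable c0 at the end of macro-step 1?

macro 1: S0 reads c1=1 → after 2×micro: -2; S1 reads c1=1 → after 3×micro: 0 ⇒ (c0=-2, c1=0)
macro 2: S0 reads c1=0 → after 2×micro: 4; S1 reads c1=0 → after 3×micro: 2 ⇒ (c0=4, c1=2)
macro 3: S0 reads c1=2 → after 2×micro: 1; S1 reads c1=2 → after 3×micro: -1 ⇒ (c0=1, c1=-1)
macro 4: S0 reads c1=-1 → after 2×micro: -1; S1 reads c1=-1 → after 3×micro: 2 ⇒ (c0=-1, c1=2)

c0 at macro-step 1 = -2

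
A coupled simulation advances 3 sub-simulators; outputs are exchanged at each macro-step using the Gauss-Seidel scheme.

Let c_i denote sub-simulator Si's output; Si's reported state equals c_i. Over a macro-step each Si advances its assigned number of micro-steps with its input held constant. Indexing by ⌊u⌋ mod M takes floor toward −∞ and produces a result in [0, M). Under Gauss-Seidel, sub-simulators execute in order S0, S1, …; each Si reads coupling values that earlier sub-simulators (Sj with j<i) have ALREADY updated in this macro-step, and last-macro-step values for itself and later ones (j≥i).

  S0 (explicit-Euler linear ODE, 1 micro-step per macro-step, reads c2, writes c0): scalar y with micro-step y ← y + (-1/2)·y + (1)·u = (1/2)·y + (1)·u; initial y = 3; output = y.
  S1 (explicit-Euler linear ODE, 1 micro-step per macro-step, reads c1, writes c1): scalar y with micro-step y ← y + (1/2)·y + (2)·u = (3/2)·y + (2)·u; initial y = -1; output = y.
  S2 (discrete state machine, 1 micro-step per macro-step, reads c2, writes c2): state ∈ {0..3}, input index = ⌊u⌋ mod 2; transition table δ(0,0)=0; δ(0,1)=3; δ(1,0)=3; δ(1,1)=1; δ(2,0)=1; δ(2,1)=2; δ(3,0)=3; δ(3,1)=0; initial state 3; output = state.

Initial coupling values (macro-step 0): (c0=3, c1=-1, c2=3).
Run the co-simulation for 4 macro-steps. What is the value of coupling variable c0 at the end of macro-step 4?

macro 1: S0 reads c2=3 → after 1×micro: 9/2; S1 reads c1=-1 → after 1×micro: -7/2; S2 reads c2=3 → after 1×micro: 0 ⇒ (c0=9/2, c1=-7/2, c2=0)
macro 2: S0 reads c2=0 → after 1×micro: 9/4; S1 reads c1=-7/2 → after 1×micro: -49/4; S2 reads c2=0 → after 1×micro: 0 ⇒ (c0=9/4, c1=-49/4, c2=0)
macro 3: S0 reads c2=0 → after 1×micro: 9/8; S1 reads c1=-49/4 → after 1×micro: -343/8; S2 reads c2=0 → after 1×micro: 0 ⇒ (c0=9/8, c1=-343/8, c2=0)
macro 4: S0 reads c2=0 → after 1×micro: 9/16; S1 reads c1=-343/8 → after 1×micro: -2401/16; S2 reads c2=0 → after 1×micro: 0 ⇒ (c0=9/16, c1=-2401/16, c2=0)

c0 at macro-step 4 = 9/16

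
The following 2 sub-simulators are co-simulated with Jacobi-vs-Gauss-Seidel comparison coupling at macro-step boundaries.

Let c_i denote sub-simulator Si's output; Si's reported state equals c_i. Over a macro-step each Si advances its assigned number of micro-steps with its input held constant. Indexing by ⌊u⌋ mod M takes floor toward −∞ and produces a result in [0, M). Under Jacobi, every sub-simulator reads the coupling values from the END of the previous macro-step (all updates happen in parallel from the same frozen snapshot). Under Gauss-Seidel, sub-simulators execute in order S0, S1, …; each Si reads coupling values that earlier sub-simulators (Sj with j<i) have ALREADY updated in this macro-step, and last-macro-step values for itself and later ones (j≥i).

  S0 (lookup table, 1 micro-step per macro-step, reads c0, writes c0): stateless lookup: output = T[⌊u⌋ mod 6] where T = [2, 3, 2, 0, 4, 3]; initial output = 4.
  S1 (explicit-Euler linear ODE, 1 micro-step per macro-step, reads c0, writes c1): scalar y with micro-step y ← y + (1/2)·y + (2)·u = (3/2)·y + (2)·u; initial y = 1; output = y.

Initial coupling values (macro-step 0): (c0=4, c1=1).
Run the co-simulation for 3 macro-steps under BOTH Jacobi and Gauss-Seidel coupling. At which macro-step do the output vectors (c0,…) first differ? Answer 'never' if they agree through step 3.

first divergence at macro-step: never

[Jacobi] macro 1: S0 reads c0=4 → after 1×micro: 4; S1 reads c0=4 → after 1×micro: 19/2 ⇒ (c0=4, c1=19/2)
[Jacobi] macro 2: S0 reads c0=4 → after 1×micro: 4; S1 reads c0=4 → after 1×micro: 89/4 ⇒ (c0=4, c1=89/4)
[Jacobi] macro 3: S0 reads c0=4 → after 1×micro: 4; S1 reads c0=4 → after 1×micro: 331/8 ⇒ (c0=4, c1=331/8)
[Gauss-Seidel] macro 1: S0 reads c0=4 → after 1×micro: 4; S1 reads c0=4 → after 1×micro: 19/2 ⇒ (c0=4, c1=19/2)
[Gauss-Seidel] macro 2: S0 reads c0=4 → after 1×micro: 4; S1 reads c0=4 → after 1×micro: 89/4 ⇒ (c0=4, c1=89/4)
[Gauss-Seidel] macro 3: S0 reads c0=4 → after 1×micro: 4; S1 reads c0=4 → after 1×micro: 331/8 ⇒ (c0=4, c1=331/8)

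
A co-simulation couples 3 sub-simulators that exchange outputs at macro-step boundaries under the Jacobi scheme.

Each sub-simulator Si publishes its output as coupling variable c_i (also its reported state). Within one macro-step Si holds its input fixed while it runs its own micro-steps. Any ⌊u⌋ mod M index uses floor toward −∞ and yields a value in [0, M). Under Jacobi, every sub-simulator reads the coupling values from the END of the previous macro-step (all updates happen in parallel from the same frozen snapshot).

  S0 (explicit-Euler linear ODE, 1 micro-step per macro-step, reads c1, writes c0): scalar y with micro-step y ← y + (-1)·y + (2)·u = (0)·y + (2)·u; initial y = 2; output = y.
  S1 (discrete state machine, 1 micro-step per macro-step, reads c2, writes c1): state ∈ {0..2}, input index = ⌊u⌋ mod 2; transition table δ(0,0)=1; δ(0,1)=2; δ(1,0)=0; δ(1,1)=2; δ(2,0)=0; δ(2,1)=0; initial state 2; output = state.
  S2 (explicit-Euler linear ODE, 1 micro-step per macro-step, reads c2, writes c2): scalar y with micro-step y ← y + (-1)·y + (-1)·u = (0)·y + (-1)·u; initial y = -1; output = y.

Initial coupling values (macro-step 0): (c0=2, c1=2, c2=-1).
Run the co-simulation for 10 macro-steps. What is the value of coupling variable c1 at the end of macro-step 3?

c1 at macro-step 3 = 0

macro 1: S0 reads c1=2 → after 1×micro: 4; S1 reads c2=-1 → after 1×micro: 0; S2 reads c2=-1 → after 1×micro: 1 ⇒ (c0=4, c1=0, c2=1)
macro 2: S0 reads c1=0 → after 1×micro: 0; S1 reads c2=1 → after 1×micro: 2; S2 reads c2=1 → after 1×micro: -1 ⇒ (c0=0, c1=2, c2=-1)
macro 3: S0 reads c1=2 → after 1×micro: 4; S1 reads c2=-1 → after 1×micro: 0; S2 reads c2=-1 → after 1×micro: 1 ⇒ (c0=4, c1=0, c2=1)
macro 4: S0 reads c1=0 → after 1×micro: 0; S1 reads c2=1 → after 1×micro: 2; S2 reads c2=1 → after 1×micro: -1 ⇒ (c0=0, c1=2, c2=-1)
macro 5: S0 reads c1=2 → after 1×micro: 4; S1 reads c2=-1 → after 1×micro: 0; S2 reads c2=-1 → after 1×micro: 1 ⇒ (c0=4, c1=0, c2=1)
macro 6: S0 reads c1=0 → after 1×micro: 0; S1 reads c2=1 → after 1×micro: 2; S2 reads c2=1 → after 1×micro: -1 ⇒ (c0=0, c1=2, c2=-1)
macro 7: S0 reads c1=2 → after 1×micro: 4; S1 reads c2=-1 → after 1×micro: 0; S2 reads c2=-1 → after 1×micro: 1 ⇒ (c0=4, c1=0, c2=1)
macro 8: S0 reads c1=0 → after 1×micro: 0; S1 reads c2=1 → after 1×micro: 2; S2 reads c2=1 → after 1×micro: -1 ⇒ (c0=0, c1=2, c2=-1)
macro 9: S0 reads c1=2 → after 1×micro: 4; S1 reads c2=-1 → after 1×micro: 0; S2 reads c2=-1 → after 1×micro: 1 ⇒ (c0=4, c1=0, c2=1)
macro 10: S0 reads c1=0 → after 1×micro: 0; S1 reads c2=1 → after 1×micro: 2; S2 reads c2=1 → after 1×micro: -1 ⇒ (c0=0, c1=2, c2=-1)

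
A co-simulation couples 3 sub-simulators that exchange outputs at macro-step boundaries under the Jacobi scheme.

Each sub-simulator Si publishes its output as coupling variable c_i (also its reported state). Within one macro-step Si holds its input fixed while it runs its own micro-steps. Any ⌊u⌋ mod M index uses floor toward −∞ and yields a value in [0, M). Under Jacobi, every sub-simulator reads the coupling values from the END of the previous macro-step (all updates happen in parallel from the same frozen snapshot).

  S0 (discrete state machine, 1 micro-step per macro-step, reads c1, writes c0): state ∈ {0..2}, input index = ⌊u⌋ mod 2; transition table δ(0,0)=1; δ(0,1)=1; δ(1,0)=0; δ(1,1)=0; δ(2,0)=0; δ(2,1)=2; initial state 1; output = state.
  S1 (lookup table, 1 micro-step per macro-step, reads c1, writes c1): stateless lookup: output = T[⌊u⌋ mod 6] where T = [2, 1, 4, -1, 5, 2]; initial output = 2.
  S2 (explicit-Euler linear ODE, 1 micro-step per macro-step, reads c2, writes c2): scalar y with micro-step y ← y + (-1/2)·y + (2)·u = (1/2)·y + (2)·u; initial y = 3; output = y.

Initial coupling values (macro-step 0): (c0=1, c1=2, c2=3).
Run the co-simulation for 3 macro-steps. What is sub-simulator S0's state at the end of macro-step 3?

S0 state at macro-step 3 = 0

macro 1: S0 reads c1=2 → after 1×micro: 0; S1 reads c1=2 → after 1×micro: 4; S2 reads c2=3 → after 1×micro: 15/2 ⇒ (c0=0, c1=4, c2=15/2)
macro 2: S0 reads c1=4 → after 1×micro: 1; S1 reads c1=4 → after 1×micro: 5; S2 reads c2=15/2 → after 1×micro: 75/4 ⇒ (c0=1, c1=5, c2=75/4)
macro 3: S0 reads c1=5 → after 1×micro: 0; S1 reads c1=5 → after 1×micro: 2; S2 reads c2=75/4 → after 1×micro: 375/8 ⇒ (c0=0, c1=2, c2=375/8)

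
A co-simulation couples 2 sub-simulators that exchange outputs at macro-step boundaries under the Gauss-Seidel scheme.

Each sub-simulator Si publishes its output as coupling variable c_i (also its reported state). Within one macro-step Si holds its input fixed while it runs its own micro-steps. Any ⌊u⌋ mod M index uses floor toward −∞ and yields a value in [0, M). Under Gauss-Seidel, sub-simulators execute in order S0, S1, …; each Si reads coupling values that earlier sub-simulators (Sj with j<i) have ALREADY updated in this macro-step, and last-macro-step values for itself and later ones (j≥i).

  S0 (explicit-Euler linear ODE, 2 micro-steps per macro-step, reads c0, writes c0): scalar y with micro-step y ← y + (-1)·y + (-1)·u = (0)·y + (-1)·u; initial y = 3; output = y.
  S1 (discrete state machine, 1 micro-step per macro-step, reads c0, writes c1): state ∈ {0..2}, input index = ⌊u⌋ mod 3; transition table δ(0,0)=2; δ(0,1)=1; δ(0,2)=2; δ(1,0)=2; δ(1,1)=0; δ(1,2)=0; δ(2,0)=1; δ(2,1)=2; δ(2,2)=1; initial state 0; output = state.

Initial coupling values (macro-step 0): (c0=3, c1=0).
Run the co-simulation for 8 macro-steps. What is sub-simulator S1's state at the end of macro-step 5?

macro 1: S0 reads c0=3 → after 2×micro: -3; S1 reads c0=-3 → after 1×micro: 2 ⇒ (c0=-3, c1=2)
macro 2: S0 reads c0=-3 → after 2×micro: 3; S1 reads c0=3 → after 1×micro: 1 ⇒ (c0=3, c1=1)
macro 3: S0 reads c0=3 → after 2×micro: -3; S1 reads c0=-3 → after 1×micro: 2 ⇒ (c0=-3, c1=2)
macro 4: S0 reads c0=-3 → after 2×micro: 3; S1 reads c0=3 → after 1×micro: 1 ⇒ (c0=3, c1=1)
macro 5: S0 reads c0=3 → after 2×micro: -3; S1 reads c0=-3 → after 1×micro: 2 ⇒ (c0=-3, c1=2)
macro 6: S0 reads c0=-3 → after 2×micro: 3; S1 reads c0=3 → after 1×micro: 1 ⇒ (c0=3, c1=1)
macro 7: S0 reads c0=3 → after 2×micro: -3; S1 reads c0=-3 → after 1×micro: 2 ⇒ (c0=-3, c1=2)
macro 8: S0 reads c0=-3 → after 2×micro: 3; S1 reads c0=3 → after 1×micro: 1 ⇒ (c0=3, c1=1)

S1 state at macro-step 5 = 2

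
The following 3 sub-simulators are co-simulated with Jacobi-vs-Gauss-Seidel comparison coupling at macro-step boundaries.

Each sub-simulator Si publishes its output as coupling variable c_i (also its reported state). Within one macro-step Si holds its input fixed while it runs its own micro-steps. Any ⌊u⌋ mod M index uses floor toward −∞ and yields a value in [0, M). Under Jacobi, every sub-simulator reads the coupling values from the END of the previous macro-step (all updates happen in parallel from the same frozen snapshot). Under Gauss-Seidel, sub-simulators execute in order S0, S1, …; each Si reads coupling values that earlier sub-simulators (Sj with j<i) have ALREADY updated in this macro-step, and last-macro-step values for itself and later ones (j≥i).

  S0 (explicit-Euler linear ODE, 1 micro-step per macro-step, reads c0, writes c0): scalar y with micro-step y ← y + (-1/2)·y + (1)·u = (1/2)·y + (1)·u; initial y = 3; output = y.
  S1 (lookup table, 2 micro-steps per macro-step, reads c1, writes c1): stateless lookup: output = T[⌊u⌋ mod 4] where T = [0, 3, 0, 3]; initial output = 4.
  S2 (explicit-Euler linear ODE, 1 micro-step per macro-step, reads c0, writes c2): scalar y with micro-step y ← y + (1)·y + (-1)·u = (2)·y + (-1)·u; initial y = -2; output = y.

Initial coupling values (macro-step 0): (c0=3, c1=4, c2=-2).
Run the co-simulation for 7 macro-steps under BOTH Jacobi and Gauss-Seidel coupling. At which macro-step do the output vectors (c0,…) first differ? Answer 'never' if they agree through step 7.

[Jacobi] macro 1: S0 reads c0=3 → after 1×micro: 9/2; S1 reads c1=4 → after 2×micro: 0; S2 reads c0=3 → after 1×micro: -7 ⇒ (c0=9/2, c1=0, c2=-7)
[Jacobi] macro 2: S0 reads c0=9/2 → after 1×micro: 27/4; S1 reads c1=0 → after 2×micro: 0; S2 reads c0=9/2 → after 1×micro: -37/2 ⇒ (c0=27/4, c1=0, c2=-37/2)
[Jacobi] macro 3: S0 reads c0=27/4 → after 1×micro: 81/8; S1 reads c1=0 → after 2×micro: 0; S2 reads c0=27/4 → after 1×micro: -175/4 ⇒ (c0=81/8, c1=0, c2=-175/4)
[Jacobi] macro 4: S0 reads c0=81/8 → after 1×micro: 243/16; S1 reads c1=0 → after 2×micro: 0; S2 reads c0=81/8 → after 1×micro: -781/8 ⇒ (c0=243/16, c1=0, c2=-781/8)
[Jacobi] macro 5: S0 reads c0=243/16 → after 1×micro: 729/32; S1 reads c1=0 → after 2×micro: 0; S2 reads c0=243/16 → after 1×micro: -3367/16 ⇒ (c0=729/32, c1=0, c2=-3367/16)
[Jacobi] macro 6: S0 reads c0=729/32 → after 1×micro: 2187/64; S1 reads c1=0 → after 2×micro: 0; S2 reads c0=729/32 → after 1×micro: -14197/32 ⇒ (c0=2187/64, c1=0, c2=-14197/32)
[Jacobi] macro 7: S0 reads c0=2187/64 → after 1×micro: 6561/128; S1 reads c1=0 → after 2×micro: 0; S2 reads c0=2187/64 → after 1×micro: -58975/64 ⇒ (c0=6561/128, c1=0, c2=-58975/64)
[Gauss-Seidel] macro 1: S0 reads c0=3 → after 1×micro: 9/2; S1 reads c1=4 → after 2×micro: 0; S2 reads c0=9/2 → after 1×micro: -17/2 ⇒ (c0=9/2, c1=0, c2=-17/2)
[Gauss-Seidel] macro 2: S0 reads c0=9/2 → after 1×micro: 27/4; S1 reads c1=0 → after 2×micro: 0; S2 reads c0=27/4 → after 1×micro: -95/4 ⇒ (c0=27/4, c1=0, c2=-95/4)
[Gauss-Seidel] macro 3: S0 reads c0=27/4 → after 1×micro: 81/8; S1 reads c1=0 → after 2×micro: 0; S2 reads c0=81/8 → after 1×micro: -461/8 ⇒ (c0=81/8, c1=0, c2=-461/8)
[Gauss-Seidel] macro 4: S0 reads c0=81/8 → after 1×micro: 243/16; S1 reads c1=0 → after 2×micro: 0; S2 reads c0=243/16 → after 1×micro: -2087/16 ⇒ (c0=243/16, c1=0, c2=-2087/16)
[Gauss-Seidel] macro 5: S0 reads c0=243/16 → after 1×micro: 729/32; S1 reads c1=0 → after 2×micro: 0; S2 reads c0=729/32 → after 1×micro: -9077/32 ⇒ (c0=729/32, c1=0, c2=-9077/32)
[Gauss-Seidel] macro 6: S0 reads c0=729/32 → after 1×micro: 2187/64; S1 reads c1=0 → after 2×micro: 0; S2 reads c0=2187/64 → after 1×micro: -38495/64 ⇒ (c0=2187/64, c1=0, c2=-38495/64)
[Gauss-Seidel] macro 7: S0 reads c0=2187/64 → after 1×micro: 6561/128; S1 reads c1=0 → after 2×micro: 0; S2 reads c0=6561/128 → after 1×micro: -160541/128 ⇒ (c0=6561/128, c1=0, c2=-160541/128)

first divergence at macro-step: 1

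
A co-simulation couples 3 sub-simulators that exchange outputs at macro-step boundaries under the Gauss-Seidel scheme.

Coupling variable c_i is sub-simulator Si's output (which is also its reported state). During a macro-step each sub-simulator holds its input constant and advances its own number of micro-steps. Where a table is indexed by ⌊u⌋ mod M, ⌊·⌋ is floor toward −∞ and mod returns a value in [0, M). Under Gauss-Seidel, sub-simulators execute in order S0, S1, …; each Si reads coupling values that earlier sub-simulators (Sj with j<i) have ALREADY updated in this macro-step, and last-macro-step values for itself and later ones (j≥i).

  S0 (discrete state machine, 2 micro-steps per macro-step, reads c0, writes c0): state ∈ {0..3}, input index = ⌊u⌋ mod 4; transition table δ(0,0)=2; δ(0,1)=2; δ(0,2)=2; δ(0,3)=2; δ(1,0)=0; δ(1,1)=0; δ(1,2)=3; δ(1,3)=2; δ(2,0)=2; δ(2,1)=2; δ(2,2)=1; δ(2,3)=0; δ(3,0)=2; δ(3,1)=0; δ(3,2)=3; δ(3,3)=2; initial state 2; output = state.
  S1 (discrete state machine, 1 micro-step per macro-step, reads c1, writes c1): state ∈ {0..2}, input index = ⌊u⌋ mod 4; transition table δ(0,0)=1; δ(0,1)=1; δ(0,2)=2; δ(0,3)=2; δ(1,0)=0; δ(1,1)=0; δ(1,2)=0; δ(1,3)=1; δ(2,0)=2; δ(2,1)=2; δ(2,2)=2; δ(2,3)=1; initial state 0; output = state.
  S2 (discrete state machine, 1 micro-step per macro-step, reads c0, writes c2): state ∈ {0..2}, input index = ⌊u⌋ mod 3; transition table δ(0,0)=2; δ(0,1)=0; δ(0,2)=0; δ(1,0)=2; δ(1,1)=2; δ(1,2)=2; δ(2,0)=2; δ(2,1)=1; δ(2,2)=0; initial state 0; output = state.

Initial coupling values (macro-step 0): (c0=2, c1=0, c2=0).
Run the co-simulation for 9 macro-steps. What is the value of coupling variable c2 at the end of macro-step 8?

macro 1: S0 reads c0=2 → after 2×micro: 3; S1 reads c1=0 → after 1×micro: 1; S2 reads c0=3 → after 1×micro: 2 ⇒ (c0=3, c1=1, c2=2)
macro 2: S0 reads c0=3 → after 2×micro: 0; S1 reads c1=1 → after 1×micro: 0; S2 reads c0=0 → after 1×micro: 2 ⇒ (c0=0, c1=0, c2=2)
macro 3: S0 reads c0=0 → after 2×micro: 2; S1 reads c1=0 → after 1×micro: 1; S2 reads c0=2 → after 1×micro: 0 ⇒ (c0=2, c1=1, c2=0)
macro 4: S0 reads c0=2 → after 2×micro: 3; S1 reads c1=1 → after 1×micro: 0; S2 reads c0=3 → after 1×micro: 2 ⇒ (c0=3, c1=0, c2=2)
macro 5: S0 reads c0=3 → after 2×micro: 0; S1 reads c1=0 → after 1×micro: 1; S2 reads c0=0 → after 1×micro: 2 ⇒ (c0=0, c1=1, c2=2)
macro 6: S0 reads c0=0 → after 2×micro: 2; S1 reads c1=1 → after 1×micro: 0; S2 reads c0=2 → after 1×micro: 0 ⇒ (c0=2, c1=0, c2=0)
macro 7: S0 reads c0=2 → after 2×micro: 3; S1 reads c1=0 → after 1×micro: 1; S2 reads c0=3 → after 1×micro: 2 ⇒ (c0=3, c1=1, c2=2)
macro 8: S0 reads c0=3 → after 2×micro: 0; S1 reads c1=1 → after 1×micro: 0; S2 reads c0=0 → after 1×micro: 2 ⇒ (c0=0, c1=0, c2=2)
macro 9: S0 reads c0=0 → after 2×micro: 2; S1 reads c1=0 → after 1×micro: 1; S2 reads c0=2 → after 1×micro: 0 ⇒ (c0=2, c1=1, c2=0)

c2 at macro-step 8 = 2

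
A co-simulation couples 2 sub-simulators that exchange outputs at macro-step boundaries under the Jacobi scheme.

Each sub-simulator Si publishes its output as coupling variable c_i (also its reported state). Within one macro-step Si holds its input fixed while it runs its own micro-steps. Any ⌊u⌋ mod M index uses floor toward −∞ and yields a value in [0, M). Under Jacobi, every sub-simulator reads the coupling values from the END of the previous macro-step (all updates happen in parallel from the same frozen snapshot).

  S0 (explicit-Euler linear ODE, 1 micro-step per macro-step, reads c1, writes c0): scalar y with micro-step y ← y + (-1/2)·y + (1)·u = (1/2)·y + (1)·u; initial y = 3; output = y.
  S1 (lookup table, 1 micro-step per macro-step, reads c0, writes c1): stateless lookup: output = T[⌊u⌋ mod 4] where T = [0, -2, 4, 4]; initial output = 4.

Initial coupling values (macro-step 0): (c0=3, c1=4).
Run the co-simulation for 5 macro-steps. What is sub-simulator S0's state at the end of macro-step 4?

macro 1: S0 reads c1=4 → after 1×micro: 11/2; S1 reads c0=3 → after 1×micro: 4 ⇒ (c0=11/2, c1=4)
macro 2: S0 reads c1=4 → after 1×micro: 27/4; S1 reads c0=11/2 → after 1×micro: -2 ⇒ (c0=27/4, c1=-2)
macro 3: S0 reads c1=-2 → after 1×micro: 11/8; S1 reads c0=27/4 → after 1×micro: 4 ⇒ (c0=11/8, c1=4)
macro 4: S0 reads c1=4 → after 1×micro: 75/16; S1 reads c0=11/8 → after 1×micro: -2 ⇒ (c0=75/16, c1=-2)
macro 5: S0 reads c1=-2 → after 1×micro: 11/32; S1 reads c0=75/16 → after 1×micro: 0 ⇒ (c0=11/32, c1=0)

S0 state at macro-step 4 = 75/16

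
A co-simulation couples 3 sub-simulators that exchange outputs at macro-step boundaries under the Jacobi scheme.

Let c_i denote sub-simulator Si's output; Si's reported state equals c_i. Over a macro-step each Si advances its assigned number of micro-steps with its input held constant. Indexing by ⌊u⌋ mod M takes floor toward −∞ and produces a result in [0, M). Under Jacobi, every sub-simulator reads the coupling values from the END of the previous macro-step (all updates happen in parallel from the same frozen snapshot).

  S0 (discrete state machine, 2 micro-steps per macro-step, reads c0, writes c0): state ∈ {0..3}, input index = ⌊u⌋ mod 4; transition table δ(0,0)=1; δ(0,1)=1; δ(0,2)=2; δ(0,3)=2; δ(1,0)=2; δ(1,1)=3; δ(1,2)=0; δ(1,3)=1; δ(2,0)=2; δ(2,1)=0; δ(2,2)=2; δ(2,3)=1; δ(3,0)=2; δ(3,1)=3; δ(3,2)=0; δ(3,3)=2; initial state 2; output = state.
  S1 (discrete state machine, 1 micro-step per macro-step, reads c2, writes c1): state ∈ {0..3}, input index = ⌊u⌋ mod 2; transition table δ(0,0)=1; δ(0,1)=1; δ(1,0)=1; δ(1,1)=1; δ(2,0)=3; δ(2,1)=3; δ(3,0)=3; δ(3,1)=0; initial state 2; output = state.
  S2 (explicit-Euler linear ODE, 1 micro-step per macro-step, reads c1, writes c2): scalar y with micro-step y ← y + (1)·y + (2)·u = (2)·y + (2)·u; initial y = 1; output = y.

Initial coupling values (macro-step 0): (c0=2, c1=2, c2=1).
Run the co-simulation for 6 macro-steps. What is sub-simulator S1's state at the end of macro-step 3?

S1 state at macro-step 3 = 3

macro 1: S0 reads c0=2 → after 2×micro: 2; S1 reads c2=1 → after 1×micro: 3; S2 reads c1=2 → after 1×micro: 6 ⇒ (c0=2, c1=3, c2=6)
macro 2: S0 reads c0=2 → after 2×micro: 2; S1 reads c2=6 → after 1×micro: 3; S2 reads c1=3 → after 1×micro: 18 ⇒ (c0=2, c1=3, c2=18)
macro 3: S0 reads c0=2 → after 2×micro: 2; S1 reads c2=18 → after 1×micro: 3; S2 reads c1=3 → after 1×micro: 42 ⇒ (c0=2, c1=3, c2=42)
macro 4: S0 reads c0=2 → after 2×micro: 2; S1 reads c2=42 → after 1×micro: 3; S2 reads c1=3 → after 1×micro: 90 ⇒ (c0=2, c1=3, c2=90)
macro 5: S0 reads c0=2 → after 2×micro: 2; S1 reads c2=90 → after 1×micro: 3; S2 reads c1=3 → after 1×micro: 186 ⇒ (c0=2, c1=3, c2=186)
macro 6: S0 reads c0=2 → after 2×micro: 2; S1 reads c2=186 → after 1×micro: 3; S2 reads c1=3 → after 1×micro: 378 ⇒ (c0=2, c1=3, c2=378)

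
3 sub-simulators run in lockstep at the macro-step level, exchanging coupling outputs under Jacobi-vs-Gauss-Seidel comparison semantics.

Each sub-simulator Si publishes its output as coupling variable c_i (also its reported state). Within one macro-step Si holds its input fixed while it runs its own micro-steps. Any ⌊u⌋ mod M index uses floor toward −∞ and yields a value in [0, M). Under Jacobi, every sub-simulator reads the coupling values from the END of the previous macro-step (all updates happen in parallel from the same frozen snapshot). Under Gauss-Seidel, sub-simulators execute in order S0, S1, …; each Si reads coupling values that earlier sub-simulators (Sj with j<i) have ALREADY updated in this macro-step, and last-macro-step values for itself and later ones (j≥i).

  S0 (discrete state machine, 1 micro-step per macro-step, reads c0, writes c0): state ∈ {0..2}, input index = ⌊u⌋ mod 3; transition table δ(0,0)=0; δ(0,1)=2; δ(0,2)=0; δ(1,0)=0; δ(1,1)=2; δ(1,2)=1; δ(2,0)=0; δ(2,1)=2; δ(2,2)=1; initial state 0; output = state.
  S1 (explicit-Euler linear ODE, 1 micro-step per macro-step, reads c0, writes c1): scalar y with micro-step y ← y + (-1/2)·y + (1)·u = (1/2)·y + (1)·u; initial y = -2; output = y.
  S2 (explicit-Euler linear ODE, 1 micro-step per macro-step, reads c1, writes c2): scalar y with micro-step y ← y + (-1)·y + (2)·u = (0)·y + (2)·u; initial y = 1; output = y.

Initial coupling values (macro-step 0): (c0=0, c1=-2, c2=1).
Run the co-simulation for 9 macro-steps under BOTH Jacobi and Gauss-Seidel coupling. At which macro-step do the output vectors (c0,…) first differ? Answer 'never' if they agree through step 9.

[Jacobi] macro 1: S0 reads c0=0 → after 1×micro: 0; S1 reads c0=0 → after 1×micro: -1; S2 reads c1=-2 → after 1×micro: -4 ⇒ (c0=0, c1=-1, c2=-4)
[Jacobi] macro 2: S0 reads c0=0 → after 1×micro: 0; S1 reads c0=0 → after 1×micro: -1/2; S2 reads c1=-1 → after 1×micro: -2 ⇒ (c0=0, c1=-1/2, c2=-2)
[Jacobi] macro 3: S0 reads c0=0 → after 1×micro: 0; S1 reads c0=0 → after 1×micro: -1/4; S2 reads c1=-1/2 → after 1×micro: -1 ⇒ (c0=0, c1=-1/4, c2=-1)
[Jacobi] macro 4: S0 reads c0=0 → after 1×micro: 0; S1 reads c0=0 → after 1×micro: -1/8; S2 reads c1=-1/4 → after 1×micro: -1/2 ⇒ (c0=0, c1=-1/8, c2=-1/2)
[Jacobi] macro 5: S0 reads c0=0 → after 1×micro: 0; S1 reads c0=0 → after 1×micro: -1/16; S2 reads c1=-1/8 → after 1×micro: -1/4 ⇒ (c0=0, c1=-1/16, c2=-1/4)
[Jacobi] macro 6: S0 reads c0=0 → after 1×micro: 0; S1 reads c0=0 → after 1×micro: -1/32; S2 reads c1=-1/16 → after 1×micro: -1/8 ⇒ (c0=0, c1=-1/32, c2=-1/8)
[Jacobi] macro 7: S0 reads c0=0 → after 1×micro: 0; S1 reads c0=0 → after 1×micro: -1/64; S2 reads c1=-1/32 → after 1×micro: -1/16 ⇒ (c0=0, c1=-1/64, c2=-1/16)
[Jacobi] macro 8: S0 reads c0=0 → after 1×micro: 0; S1 reads c0=0 → after 1×micro: -1/128; S2 reads c1=-1/64 → after 1×micro: -1/32 ⇒ (c0=0, c1=-1/128, c2=-1/32)
[Jacobi] macro 9: S0 reads c0=0 → after 1×micro: 0; S1 reads c0=0 → after 1×micro: -1/256; S2 reads c1=-1/128 → after 1×micro: -1/64 ⇒ (c0=0, c1=-1/256, c2=-1/64)
[Gauss-Seidel] macro 1: S0 reads c0=0 → after 1×micro: 0; S1 reads c0=0 → after 1×micro: -1; S2 reads c1=-1 → after 1×micro: -2 ⇒ (c0=0, c1=-1, c2=-2)
[Gauss-Seidel] macro 2: S0 reads c0=0 → after 1×micro: 0; S1 reads c0=0 → after 1×micro: -1/2; S2 reads c1=-1/2 → after 1×micro: -1 ⇒ (c0=0, c1=-1/2, c2=-1)
[Gauss-Seidel] macro 3: S0 reads c0=0 → after 1×micro: 0; S1 reads c0=0 → after 1×micro: -1/4; S2 reads c1=-1/4 → after 1×micro: -1/2 ⇒ (c0=0, c1=-1/4, c2=-1/2)
[Gauss-Seidel] macro 4: S0 reads c0=0 → after 1×micro: 0; S1 reads c0=0 → after 1×micro: -1/8; S2 reads c1=-1/8 → after 1×micro: -1/4 ⇒ (c0=0, c1=-1/8, c2=-1/4)
[Gauss-Seidel] macro 5: S0 reads c0=0 → after 1×micro: 0; S1 reads c0=0 → after 1×micro: -1/16; S2 reads c1=-1/16 → after 1×micro: -1/8 ⇒ (c0=0, c1=-1/16, c2=-1/8)
[Gauss-Seidel] macro 6: S0 reads c0=0 → after 1×micro: 0; S1 reads c0=0 → after 1×micro: -1/32; S2 reads c1=-1/32 → after 1×micro: -1/16 ⇒ (c0=0, c1=-1/32, c2=-1/16)
[Gauss-Seidel] macro 7: S0 reads c0=0 → after 1×micro: 0; S1 reads c0=0 → after 1×micro: -1/64; S2 reads c1=-1/64 → after 1×micro: -1/32 ⇒ (c0=0, c1=-1/64, c2=-1/32)
[Gauss-Seidel] macro 8: S0 reads c0=0 → after 1×micro: 0; S1 reads c0=0 → after 1×micro: -1/128; S2 reads c1=-1/128 → after 1×micro: -1/64 ⇒ (c0=0, c1=-1/128, c2=-1/64)
[Gauss-Seidel] macro 9: S0 reads c0=0 → after 1×micro: 0; S1 reads c0=0 → after 1×micro: -1/256; S2 reads c1=-1/256 → after 1×micro: -1/128 ⇒ (c0=0, c1=-1/256, c2=-1/128)

first divergence at macro-step: 1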